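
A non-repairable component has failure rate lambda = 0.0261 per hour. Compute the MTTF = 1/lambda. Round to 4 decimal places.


lambda = 0.0261
MTTF = 1 / 0.0261
MTTF = 38.3142

38.3142


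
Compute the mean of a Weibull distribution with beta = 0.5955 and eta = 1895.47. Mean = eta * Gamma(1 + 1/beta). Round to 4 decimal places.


beta = 0.5955, eta = 1895.47
1/beta = 1.6793
1 + 1/beta = 2.6793
Gamma(2.6793) = 1.5195
Mean = 1895.47 * 1.5195
Mean = 2880.1992

2880.1992


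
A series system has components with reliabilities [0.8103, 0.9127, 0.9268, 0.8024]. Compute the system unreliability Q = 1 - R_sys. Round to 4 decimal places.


Components: [0.8103, 0.9127, 0.9268, 0.8024]
After component 1: product = 0.8103
After component 2: product = 0.7396
After component 3: product = 0.6854
After component 4: product = 0.55
R_sys = 0.55
Q = 1 - 0.55 = 0.45

0.45


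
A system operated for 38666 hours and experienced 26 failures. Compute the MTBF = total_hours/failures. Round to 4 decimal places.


total_hours = 38666
failures = 26
MTBF = 38666 / 26
MTBF = 1487.1538

1487.1538


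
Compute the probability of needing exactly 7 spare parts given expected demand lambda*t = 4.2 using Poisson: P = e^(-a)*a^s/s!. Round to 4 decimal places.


a = 4.2, s = 7
e^(-a) = e^(-4.2) = 0.015
a^s = 4.2^7 = 23053.9333
s! = 5040
P = 0.015 * 23053.9333 / 5040
P = 0.0686

0.0686


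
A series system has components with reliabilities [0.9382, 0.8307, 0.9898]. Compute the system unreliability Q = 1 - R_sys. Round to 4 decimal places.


Components: [0.9382, 0.8307, 0.9898]
After component 1: product = 0.9382
After component 2: product = 0.7794
After component 3: product = 0.7714
R_sys = 0.7714
Q = 1 - 0.7714 = 0.2286

0.2286


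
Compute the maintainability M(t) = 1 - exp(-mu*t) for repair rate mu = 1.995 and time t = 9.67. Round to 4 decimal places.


mu = 1.995, t = 9.67
mu * t = 1.995 * 9.67 = 19.2917
exp(-19.2917) = 0.0
M(t) = 1 - 0.0
M(t) = 1.0

1.0


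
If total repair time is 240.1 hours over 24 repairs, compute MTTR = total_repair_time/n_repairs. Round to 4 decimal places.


total_repair_time = 240.1
n_repairs = 24
MTTR = 240.1 / 24
MTTR = 10.0042

10.0042


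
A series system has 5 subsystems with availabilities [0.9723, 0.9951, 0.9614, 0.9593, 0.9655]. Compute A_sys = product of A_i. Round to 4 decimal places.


Subsystems: [0.9723, 0.9951, 0.9614, 0.9593, 0.9655]
After subsystem 1 (A=0.9723): product = 0.9723
After subsystem 2 (A=0.9951): product = 0.9675
After subsystem 3 (A=0.9614): product = 0.9302
After subsystem 4 (A=0.9593): product = 0.8923
After subsystem 5 (A=0.9655): product = 0.8615
A_sys = 0.8615

0.8615


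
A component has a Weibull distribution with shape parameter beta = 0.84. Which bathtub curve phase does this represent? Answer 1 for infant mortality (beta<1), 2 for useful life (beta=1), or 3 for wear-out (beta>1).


beta = 0.84
Compare beta to 1:
beta < 1 => infant mortality (phase 1)
beta = 1 => useful life (phase 2)
beta > 1 => wear-out (phase 3)
Since beta = 0.84, this is infant mortality (decreasing failure rate)
Phase = 1

1


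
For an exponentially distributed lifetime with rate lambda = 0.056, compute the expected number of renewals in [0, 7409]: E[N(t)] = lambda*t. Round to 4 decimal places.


lambda = 0.056
t = 7409
E[N(t)] = lambda * t
E[N(t)] = 0.056 * 7409
E[N(t)] = 414.904

414.904


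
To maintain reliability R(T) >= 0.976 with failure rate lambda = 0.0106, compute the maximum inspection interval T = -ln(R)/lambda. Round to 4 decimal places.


R_target = 0.976
lambda = 0.0106
-ln(0.976) = 0.0243
T = 0.0243 / 0.0106
T = 2.2918

2.2918


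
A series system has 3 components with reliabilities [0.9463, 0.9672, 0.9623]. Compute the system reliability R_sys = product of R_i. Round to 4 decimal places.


Components: [0.9463, 0.9672, 0.9623]
After component 1 (R=0.9463): product = 0.9463
After component 2 (R=0.9672): product = 0.9153
After component 3 (R=0.9623): product = 0.8808
R_sys = 0.8808

0.8808


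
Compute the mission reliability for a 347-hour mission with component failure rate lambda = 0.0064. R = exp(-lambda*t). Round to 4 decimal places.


lambda = 0.0064
mission_time = 347
lambda * t = 0.0064 * 347 = 2.2208
R = exp(-2.2208)
R = 0.1085

0.1085


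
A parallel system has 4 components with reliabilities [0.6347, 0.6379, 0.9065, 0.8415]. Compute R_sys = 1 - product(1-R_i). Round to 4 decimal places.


Components: [0.6347, 0.6379, 0.9065, 0.8415]
(1 - 0.6347) = 0.3653, running product = 0.3653
(1 - 0.6379) = 0.3621, running product = 0.1323
(1 - 0.9065) = 0.0935, running product = 0.0124
(1 - 0.8415) = 0.1585, running product = 0.002
Product of (1-R_i) = 0.002
R_sys = 1 - 0.002 = 0.998

0.998


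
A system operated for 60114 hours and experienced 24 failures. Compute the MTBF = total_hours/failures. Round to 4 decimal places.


total_hours = 60114
failures = 24
MTBF = 60114 / 24
MTBF = 2504.75

2504.75


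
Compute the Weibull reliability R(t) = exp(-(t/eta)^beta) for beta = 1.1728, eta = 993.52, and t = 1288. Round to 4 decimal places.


beta = 1.1728, eta = 993.52, t = 1288
t/eta = 1288 / 993.52 = 1.2964
(t/eta)^beta = 1.2964^1.1728 = 1.3559
R(t) = exp(-1.3559)
R(t) = 0.2577

0.2577


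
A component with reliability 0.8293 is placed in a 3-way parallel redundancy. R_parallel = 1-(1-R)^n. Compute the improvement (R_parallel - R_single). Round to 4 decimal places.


R_single = 0.8293, n = 3
1 - R_single = 0.1707
(1 - R_single)^n = 0.1707^3 = 0.005
R_parallel = 1 - 0.005 = 0.995
Improvement = 0.995 - 0.8293
Improvement = 0.1657

0.1657


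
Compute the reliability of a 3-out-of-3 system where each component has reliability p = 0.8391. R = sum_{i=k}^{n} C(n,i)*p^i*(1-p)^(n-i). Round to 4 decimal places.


k = 3, n = 3, p = 0.8391
i=3: C(3,3)=1 * 0.8391^3 * 0.1609^0 = 0.5908
R = sum of terms = 0.5908

0.5908


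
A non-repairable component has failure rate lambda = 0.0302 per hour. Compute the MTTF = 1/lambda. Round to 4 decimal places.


lambda = 0.0302
MTTF = 1 / 0.0302
MTTF = 33.1126

33.1126


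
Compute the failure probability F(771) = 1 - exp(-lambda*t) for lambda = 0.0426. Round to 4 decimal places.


lambda = 0.0426, t = 771
lambda * t = 32.8446
exp(-32.8446) = 0.0
F(t) = 1 - 0.0
F(t) = 1.0

1.0


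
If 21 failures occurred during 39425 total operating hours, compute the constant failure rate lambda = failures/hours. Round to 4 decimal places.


failures = 21
total_hours = 39425
lambda = 21 / 39425
lambda = 0.0005

0.0005


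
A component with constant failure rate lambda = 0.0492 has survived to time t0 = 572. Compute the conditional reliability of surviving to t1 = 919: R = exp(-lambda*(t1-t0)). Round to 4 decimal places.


lambda = 0.0492
t0 = 572, t1 = 919
t1 - t0 = 347
lambda * (t1-t0) = 0.0492 * 347 = 17.0724
R = exp(-17.0724)
R = 0.0

0.0


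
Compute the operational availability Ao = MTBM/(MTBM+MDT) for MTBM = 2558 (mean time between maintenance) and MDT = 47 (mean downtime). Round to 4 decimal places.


MTBM = 2558
MDT = 47
MTBM + MDT = 2605
Ao = 2558 / 2605
Ao = 0.982

0.982


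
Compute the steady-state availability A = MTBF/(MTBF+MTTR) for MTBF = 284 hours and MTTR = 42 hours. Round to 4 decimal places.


MTBF = 284
MTTR = 42
MTBF + MTTR = 326
A = 284 / 326
A = 0.8712

0.8712


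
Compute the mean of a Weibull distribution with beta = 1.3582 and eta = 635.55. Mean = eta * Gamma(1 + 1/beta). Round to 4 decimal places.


beta = 1.3582, eta = 635.55
1/beta = 0.7363
1 + 1/beta = 1.7363
Gamma(1.7363) = 0.916
Mean = 635.55 * 0.916
Mean = 582.1707

582.1707


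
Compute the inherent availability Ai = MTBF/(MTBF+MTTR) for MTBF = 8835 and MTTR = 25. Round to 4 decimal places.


MTBF = 8835
MTTR = 25
MTBF + MTTR = 8860
Ai = 8835 / 8860
Ai = 0.9972

0.9972


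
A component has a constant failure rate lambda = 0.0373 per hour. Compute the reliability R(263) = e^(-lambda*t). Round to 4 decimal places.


lambda = 0.0373
t = 263
lambda * t = 9.8099
R(t) = e^(-9.8099)
R(t) = 0.0001

0.0001


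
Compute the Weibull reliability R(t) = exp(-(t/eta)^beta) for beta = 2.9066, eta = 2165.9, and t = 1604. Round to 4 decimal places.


beta = 2.9066, eta = 2165.9, t = 1604
t/eta = 1604 / 2165.9 = 0.7406
(t/eta)^beta = 0.7406^2.9066 = 0.4177
R(t) = exp(-0.4177)
R(t) = 0.6585

0.6585


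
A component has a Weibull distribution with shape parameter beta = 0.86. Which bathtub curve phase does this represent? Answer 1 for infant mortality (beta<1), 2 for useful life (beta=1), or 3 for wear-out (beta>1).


beta = 0.86
Compare beta to 1:
beta < 1 => infant mortality (phase 1)
beta = 1 => useful life (phase 2)
beta > 1 => wear-out (phase 3)
Since beta = 0.86, this is infant mortality (decreasing failure rate)
Phase = 1

1


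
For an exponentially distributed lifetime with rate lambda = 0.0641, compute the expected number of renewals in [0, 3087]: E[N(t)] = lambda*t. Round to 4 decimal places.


lambda = 0.0641
t = 3087
E[N(t)] = lambda * t
E[N(t)] = 0.0641 * 3087
E[N(t)] = 197.8767

197.8767


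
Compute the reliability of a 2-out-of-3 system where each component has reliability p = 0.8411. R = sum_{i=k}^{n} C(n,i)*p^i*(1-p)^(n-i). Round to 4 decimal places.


k = 2, n = 3, p = 0.8411
i=2: C(3,2)=3 * 0.8411^2 * 0.1589^1 = 0.3372
i=3: C(3,3)=1 * 0.8411^3 * 0.1589^0 = 0.595
R = sum of terms = 0.9323

0.9323


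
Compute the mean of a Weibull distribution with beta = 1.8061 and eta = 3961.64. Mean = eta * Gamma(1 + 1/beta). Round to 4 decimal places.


beta = 1.8061, eta = 3961.64
1/beta = 0.5537
1 + 1/beta = 1.5537
Gamma(1.5537) = 0.8891
Mean = 3961.64 * 0.8891
Mean = 3522.4631

3522.4631


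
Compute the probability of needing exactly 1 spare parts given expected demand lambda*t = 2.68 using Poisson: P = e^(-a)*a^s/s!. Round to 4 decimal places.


a = 2.68, s = 1
e^(-a) = e^(-2.68) = 0.0686
a^s = 2.68^1 = 2.68
s! = 1
P = 0.0686 * 2.68 / 1
P = 0.1837

0.1837


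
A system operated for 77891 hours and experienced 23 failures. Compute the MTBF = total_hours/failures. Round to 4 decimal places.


total_hours = 77891
failures = 23
MTBF = 77891 / 23
MTBF = 3386.5652

3386.5652


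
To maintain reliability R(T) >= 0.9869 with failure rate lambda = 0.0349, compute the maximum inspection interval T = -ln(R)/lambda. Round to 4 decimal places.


R_target = 0.9869
lambda = 0.0349
-ln(0.9869) = 0.0132
T = 0.0132 / 0.0349
T = 0.3778

0.3778


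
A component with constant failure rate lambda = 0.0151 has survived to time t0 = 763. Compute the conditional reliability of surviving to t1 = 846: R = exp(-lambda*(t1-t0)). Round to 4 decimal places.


lambda = 0.0151
t0 = 763, t1 = 846
t1 - t0 = 83
lambda * (t1-t0) = 0.0151 * 83 = 1.2533
R = exp(-1.2533)
R = 0.2856

0.2856


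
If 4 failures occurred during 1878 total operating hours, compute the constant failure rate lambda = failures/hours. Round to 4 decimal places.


failures = 4
total_hours = 1878
lambda = 4 / 1878
lambda = 0.0021

0.0021


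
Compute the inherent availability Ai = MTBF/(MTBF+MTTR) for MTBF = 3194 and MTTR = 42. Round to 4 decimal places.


MTBF = 3194
MTTR = 42
MTBF + MTTR = 3236
Ai = 3194 / 3236
Ai = 0.987

0.987


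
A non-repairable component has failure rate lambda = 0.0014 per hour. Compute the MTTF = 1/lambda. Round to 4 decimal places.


lambda = 0.0014
MTTF = 1 / 0.0014
MTTF = 714.2857

714.2857


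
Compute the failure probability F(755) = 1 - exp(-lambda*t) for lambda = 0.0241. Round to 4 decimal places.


lambda = 0.0241, t = 755
lambda * t = 18.1955
exp(-18.1955) = 0.0
F(t) = 1 - 0.0
F(t) = 1.0

1.0


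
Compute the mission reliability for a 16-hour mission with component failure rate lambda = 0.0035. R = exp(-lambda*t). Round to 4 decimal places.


lambda = 0.0035
mission_time = 16
lambda * t = 0.0035 * 16 = 0.056
R = exp(-0.056)
R = 0.9455

0.9455


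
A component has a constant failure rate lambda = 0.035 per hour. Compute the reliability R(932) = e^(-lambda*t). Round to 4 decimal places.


lambda = 0.035
t = 932
lambda * t = 32.62
R(t) = e^(-32.62)
R(t) = 0.0

0.0


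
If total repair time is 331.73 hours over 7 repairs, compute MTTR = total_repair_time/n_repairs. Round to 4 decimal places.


total_repair_time = 331.73
n_repairs = 7
MTTR = 331.73 / 7
MTTR = 47.39

47.39


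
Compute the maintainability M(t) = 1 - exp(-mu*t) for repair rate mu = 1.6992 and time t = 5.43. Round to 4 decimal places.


mu = 1.6992, t = 5.43
mu * t = 1.6992 * 5.43 = 9.2267
exp(-9.2267) = 0.0001
M(t) = 1 - 0.0001
M(t) = 0.9999

0.9999


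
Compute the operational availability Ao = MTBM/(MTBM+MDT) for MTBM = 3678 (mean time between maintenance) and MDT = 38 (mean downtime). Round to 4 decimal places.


MTBM = 3678
MDT = 38
MTBM + MDT = 3716
Ao = 3678 / 3716
Ao = 0.9898

0.9898


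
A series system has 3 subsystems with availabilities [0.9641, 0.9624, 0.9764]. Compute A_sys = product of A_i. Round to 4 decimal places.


Subsystems: [0.9641, 0.9624, 0.9764]
After subsystem 1 (A=0.9641): product = 0.9641
After subsystem 2 (A=0.9624): product = 0.9278
After subsystem 3 (A=0.9764): product = 0.906
A_sys = 0.906

0.906


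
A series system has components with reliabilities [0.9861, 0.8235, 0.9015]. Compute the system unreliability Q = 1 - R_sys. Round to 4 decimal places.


Components: [0.9861, 0.8235, 0.9015]
After component 1: product = 0.9861
After component 2: product = 0.8121
After component 3: product = 0.7321
R_sys = 0.7321
Q = 1 - 0.7321 = 0.2679

0.2679


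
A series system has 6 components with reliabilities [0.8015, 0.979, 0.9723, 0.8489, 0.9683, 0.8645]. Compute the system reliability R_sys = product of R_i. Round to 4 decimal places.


Components: [0.8015, 0.979, 0.9723, 0.8489, 0.9683, 0.8645]
After component 1 (R=0.8015): product = 0.8015
After component 2 (R=0.979): product = 0.7847
After component 3 (R=0.9723): product = 0.7629
After component 4 (R=0.8489): product = 0.6477
After component 5 (R=0.9683): product = 0.6271
After component 6 (R=0.8645): product = 0.5421
R_sys = 0.5421

0.5421


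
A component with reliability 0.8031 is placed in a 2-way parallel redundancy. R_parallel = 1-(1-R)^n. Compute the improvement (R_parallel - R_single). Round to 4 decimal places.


R_single = 0.8031, n = 2
1 - R_single = 0.1969
(1 - R_single)^n = 0.1969^2 = 0.0388
R_parallel = 1 - 0.0388 = 0.9612
Improvement = 0.9612 - 0.8031
Improvement = 0.1581

0.1581


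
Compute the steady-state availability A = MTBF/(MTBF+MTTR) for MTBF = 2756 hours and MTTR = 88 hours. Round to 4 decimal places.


MTBF = 2756
MTTR = 88
MTBF + MTTR = 2844
A = 2756 / 2844
A = 0.9691

0.9691


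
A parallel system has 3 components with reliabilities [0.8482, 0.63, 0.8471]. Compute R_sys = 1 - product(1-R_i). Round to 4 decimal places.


Components: [0.8482, 0.63, 0.8471]
(1 - 0.8482) = 0.1518, running product = 0.1518
(1 - 0.63) = 0.37, running product = 0.0562
(1 - 0.8471) = 0.1529, running product = 0.0086
Product of (1-R_i) = 0.0086
R_sys = 1 - 0.0086 = 0.9914

0.9914


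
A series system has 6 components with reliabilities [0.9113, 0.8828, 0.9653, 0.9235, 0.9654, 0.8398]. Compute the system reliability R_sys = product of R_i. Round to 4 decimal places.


Components: [0.9113, 0.8828, 0.9653, 0.9235, 0.9654, 0.8398]
After component 1 (R=0.9113): product = 0.9113
After component 2 (R=0.8828): product = 0.8045
After component 3 (R=0.9653): product = 0.7766
After component 4 (R=0.9235): product = 0.7172
After component 5 (R=0.9654): product = 0.6924
After component 6 (R=0.8398): product = 0.5814
R_sys = 0.5814

0.5814


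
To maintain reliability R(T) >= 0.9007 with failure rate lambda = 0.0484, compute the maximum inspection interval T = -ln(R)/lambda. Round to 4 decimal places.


R_target = 0.9007
lambda = 0.0484
-ln(0.9007) = 0.1046
T = 0.1046 / 0.0484
T = 2.1608

2.1608


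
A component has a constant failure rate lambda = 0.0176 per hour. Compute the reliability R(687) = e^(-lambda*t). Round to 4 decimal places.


lambda = 0.0176
t = 687
lambda * t = 12.0912
R(t) = e^(-12.0912)
R(t) = 0.0

0.0


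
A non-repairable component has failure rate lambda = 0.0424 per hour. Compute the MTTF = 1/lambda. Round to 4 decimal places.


lambda = 0.0424
MTTF = 1 / 0.0424
MTTF = 23.5849

23.5849


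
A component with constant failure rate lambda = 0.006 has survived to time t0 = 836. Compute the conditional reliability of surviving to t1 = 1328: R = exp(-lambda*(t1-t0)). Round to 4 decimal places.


lambda = 0.006
t0 = 836, t1 = 1328
t1 - t0 = 492
lambda * (t1-t0) = 0.006 * 492 = 2.952
R = exp(-2.952)
R = 0.0522

0.0522


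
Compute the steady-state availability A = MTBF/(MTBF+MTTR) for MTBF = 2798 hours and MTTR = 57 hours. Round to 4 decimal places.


MTBF = 2798
MTTR = 57
MTBF + MTTR = 2855
A = 2798 / 2855
A = 0.98

0.98


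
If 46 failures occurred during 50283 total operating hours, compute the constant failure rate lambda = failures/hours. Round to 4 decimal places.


failures = 46
total_hours = 50283
lambda = 46 / 50283
lambda = 0.0009

0.0009


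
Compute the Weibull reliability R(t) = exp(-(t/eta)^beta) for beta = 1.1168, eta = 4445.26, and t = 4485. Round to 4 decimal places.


beta = 1.1168, eta = 4445.26, t = 4485
t/eta = 4485 / 4445.26 = 1.0089
(t/eta)^beta = 1.0089^1.1168 = 1.01
R(t) = exp(-1.01)
R(t) = 0.3642

0.3642


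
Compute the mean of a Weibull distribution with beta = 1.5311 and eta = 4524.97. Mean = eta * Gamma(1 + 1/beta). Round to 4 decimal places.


beta = 1.5311, eta = 4524.97
1/beta = 0.6531
1 + 1/beta = 1.6531
Gamma(1.6531) = 0.9006
Mean = 4524.97 * 0.9006
Mean = 4075.1584

4075.1584


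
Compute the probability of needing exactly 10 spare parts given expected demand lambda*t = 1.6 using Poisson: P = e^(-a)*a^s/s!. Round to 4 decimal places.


a = 1.6, s = 10
e^(-a) = e^(-1.6) = 0.2019
a^s = 1.6^10 = 109.9512
s! = 3628800
P = 0.2019 * 109.9512 / 3628800
P = 0.0

0.0


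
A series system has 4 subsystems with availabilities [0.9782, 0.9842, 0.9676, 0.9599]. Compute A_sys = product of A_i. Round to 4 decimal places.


Subsystems: [0.9782, 0.9842, 0.9676, 0.9599]
After subsystem 1 (A=0.9782): product = 0.9782
After subsystem 2 (A=0.9842): product = 0.9627
After subsystem 3 (A=0.9676): product = 0.9316
After subsystem 4 (A=0.9599): product = 0.8942
A_sys = 0.8942

0.8942


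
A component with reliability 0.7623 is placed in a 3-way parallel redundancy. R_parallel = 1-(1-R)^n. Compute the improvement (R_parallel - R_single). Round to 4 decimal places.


R_single = 0.7623, n = 3
1 - R_single = 0.2377
(1 - R_single)^n = 0.2377^3 = 0.0134
R_parallel = 1 - 0.0134 = 0.9866
Improvement = 0.9866 - 0.7623
Improvement = 0.2243

0.2243


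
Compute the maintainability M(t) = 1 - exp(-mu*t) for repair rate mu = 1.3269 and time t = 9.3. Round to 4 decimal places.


mu = 1.3269, t = 9.3
mu * t = 1.3269 * 9.3 = 12.3402
exp(-12.3402) = 0.0
M(t) = 1 - 0.0
M(t) = 1.0

1.0


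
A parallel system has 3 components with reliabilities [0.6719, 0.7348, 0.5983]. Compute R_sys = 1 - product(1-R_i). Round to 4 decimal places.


Components: [0.6719, 0.7348, 0.5983]
(1 - 0.6719) = 0.3281, running product = 0.3281
(1 - 0.7348) = 0.2652, running product = 0.087
(1 - 0.5983) = 0.4017, running product = 0.035
Product of (1-R_i) = 0.035
R_sys = 1 - 0.035 = 0.965

0.965


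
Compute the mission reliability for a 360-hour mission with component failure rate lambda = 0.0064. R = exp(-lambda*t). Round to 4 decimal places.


lambda = 0.0064
mission_time = 360
lambda * t = 0.0064 * 360 = 2.304
R = exp(-2.304)
R = 0.0999

0.0999


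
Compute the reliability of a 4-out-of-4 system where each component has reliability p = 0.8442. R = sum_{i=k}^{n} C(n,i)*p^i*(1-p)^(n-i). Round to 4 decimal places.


k = 4, n = 4, p = 0.8442
i=4: C(4,4)=1 * 0.8442^4 * 0.1558^0 = 0.5079
R = sum of terms = 0.5079

0.5079


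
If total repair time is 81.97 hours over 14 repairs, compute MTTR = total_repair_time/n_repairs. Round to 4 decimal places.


total_repair_time = 81.97
n_repairs = 14
MTTR = 81.97 / 14
MTTR = 5.855

5.855


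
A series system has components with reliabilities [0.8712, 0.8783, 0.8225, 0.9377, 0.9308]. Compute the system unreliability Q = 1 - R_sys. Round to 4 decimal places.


Components: [0.8712, 0.8783, 0.8225, 0.9377, 0.9308]
After component 1: product = 0.8712
After component 2: product = 0.7652
After component 3: product = 0.6294
After component 4: product = 0.5901
After component 5: product = 0.5493
R_sys = 0.5493
Q = 1 - 0.5493 = 0.4507

0.4507


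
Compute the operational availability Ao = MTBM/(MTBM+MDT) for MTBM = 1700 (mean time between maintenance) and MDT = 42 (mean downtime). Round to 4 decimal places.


MTBM = 1700
MDT = 42
MTBM + MDT = 1742
Ao = 1700 / 1742
Ao = 0.9759

0.9759


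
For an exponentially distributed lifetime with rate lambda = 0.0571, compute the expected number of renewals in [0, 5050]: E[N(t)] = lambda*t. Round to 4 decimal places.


lambda = 0.0571
t = 5050
E[N(t)] = lambda * t
E[N(t)] = 0.0571 * 5050
E[N(t)] = 288.355

288.355


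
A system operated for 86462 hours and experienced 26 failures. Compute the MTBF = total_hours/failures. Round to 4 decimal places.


total_hours = 86462
failures = 26
MTBF = 86462 / 26
MTBF = 3325.4615

3325.4615


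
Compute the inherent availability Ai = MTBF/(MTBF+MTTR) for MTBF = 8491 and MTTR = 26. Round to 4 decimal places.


MTBF = 8491
MTTR = 26
MTBF + MTTR = 8517
Ai = 8491 / 8517
Ai = 0.9969

0.9969


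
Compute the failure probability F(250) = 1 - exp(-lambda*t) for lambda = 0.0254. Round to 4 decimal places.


lambda = 0.0254, t = 250
lambda * t = 6.35
exp(-6.35) = 0.0017
F(t) = 1 - 0.0017
F(t) = 0.9983

0.9983


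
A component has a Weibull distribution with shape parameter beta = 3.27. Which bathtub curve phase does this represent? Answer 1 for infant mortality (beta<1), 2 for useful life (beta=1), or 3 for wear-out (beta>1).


beta = 3.27
Compare beta to 1:
beta < 1 => infant mortality (phase 1)
beta = 1 => useful life (phase 2)
beta > 1 => wear-out (phase 3)
Since beta = 3.27, this is wear-out (increasing failure rate)
Phase = 3

3


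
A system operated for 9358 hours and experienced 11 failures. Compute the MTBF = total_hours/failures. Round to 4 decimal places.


total_hours = 9358
failures = 11
MTBF = 9358 / 11
MTBF = 850.7273

850.7273


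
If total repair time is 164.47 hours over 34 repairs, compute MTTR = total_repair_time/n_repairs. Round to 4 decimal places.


total_repair_time = 164.47
n_repairs = 34
MTTR = 164.47 / 34
MTTR = 4.8374

4.8374


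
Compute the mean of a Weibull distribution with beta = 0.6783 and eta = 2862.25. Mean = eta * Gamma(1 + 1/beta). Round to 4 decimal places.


beta = 0.6783, eta = 2862.25
1/beta = 1.4743
1 + 1/beta = 2.4743
Gamma(2.4743) = 1.3057
Mean = 2862.25 * 1.3057
Mean = 3737.3036

3737.3036


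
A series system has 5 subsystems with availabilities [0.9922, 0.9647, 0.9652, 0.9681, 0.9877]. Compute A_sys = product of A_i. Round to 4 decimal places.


Subsystems: [0.9922, 0.9647, 0.9652, 0.9681, 0.9877]
After subsystem 1 (A=0.9922): product = 0.9922
After subsystem 2 (A=0.9647): product = 0.9572
After subsystem 3 (A=0.9652): product = 0.9239
After subsystem 4 (A=0.9681): product = 0.8944
After subsystem 5 (A=0.9877): product = 0.8834
A_sys = 0.8834

0.8834


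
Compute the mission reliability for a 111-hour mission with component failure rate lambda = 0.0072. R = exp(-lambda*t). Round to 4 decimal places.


lambda = 0.0072
mission_time = 111
lambda * t = 0.0072 * 111 = 0.7992
R = exp(-0.7992)
R = 0.4497

0.4497


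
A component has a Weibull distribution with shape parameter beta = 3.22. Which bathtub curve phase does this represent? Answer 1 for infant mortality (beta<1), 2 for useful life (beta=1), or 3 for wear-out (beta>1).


beta = 3.22
Compare beta to 1:
beta < 1 => infant mortality (phase 1)
beta = 1 => useful life (phase 2)
beta > 1 => wear-out (phase 3)
Since beta = 3.22, this is wear-out (increasing failure rate)
Phase = 3

3


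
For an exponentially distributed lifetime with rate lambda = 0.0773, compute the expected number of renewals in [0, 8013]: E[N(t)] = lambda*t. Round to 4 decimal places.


lambda = 0.0773
t = 8013
E[N(t)] = lambda * t
E[N(t)] = 0.0773 * 8013
E[N(t)] = 619.4049

619.4049


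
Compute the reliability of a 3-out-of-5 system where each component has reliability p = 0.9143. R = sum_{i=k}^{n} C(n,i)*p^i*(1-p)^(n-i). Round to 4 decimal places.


k = 3, n = 5, p = 0.9143
i=3: C(5,3)=10 * 0.9143^3 * 0.0857^2 = 0.0561
i=4: C(5,4)=5 * 0.9143^4 * 0.0857^1 = 0.2994
i=5: C(5,5)=1 * 0.9143^5 * 0.0857^0 = 0.6389
R = sum of terms = 0.9945

0.9945


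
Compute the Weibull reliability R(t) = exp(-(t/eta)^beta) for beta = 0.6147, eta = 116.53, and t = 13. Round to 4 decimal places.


beta = 0.6147, eta = 116.53, t = 13
t/eta = 13 / 116.53 = 0.1116
(t/eta)^beta = 0.1116^0.6147 = 0.2597
R(t) = exp(-0.2597)
R(t) = 0.7713

0.7713


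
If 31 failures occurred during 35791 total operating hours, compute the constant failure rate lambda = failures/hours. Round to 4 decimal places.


failures = 31
total_hours = 35791
lambda = 31 / 35791
lambda = 0.0009

0.0009


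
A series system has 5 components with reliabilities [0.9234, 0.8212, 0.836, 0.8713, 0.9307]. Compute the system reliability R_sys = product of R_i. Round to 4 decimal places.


Components: [0.9234, 0.8212, 0.836, 0.8713, 0.9307]
After component 1 (R=0.9234): product = 0.9234
After component 2 (R=0.8212): product = 0.7583
After component 3 (R=0.836): product = 0.6339
After component 4 (R=0.8713): product = 0.5523
After component 5 (R=0.9307): product = 0.5141
R_sys = 0.5141

0.5141


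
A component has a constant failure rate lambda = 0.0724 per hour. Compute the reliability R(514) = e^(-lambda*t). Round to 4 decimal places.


lambda = 0.0724
t = 514
lambda * t = 37.2136
R(t) = e^(-37.2136)
R(t) = 0.0

0.0


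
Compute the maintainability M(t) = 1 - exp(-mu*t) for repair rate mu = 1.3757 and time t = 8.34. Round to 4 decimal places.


mu = 1.3757, t = 8.34
mu * t = 1.3757 * 8.34 = 11.4733
exp(-11.4733) = 0.0
M(t) = 1 - 0.0
M(t) = 1.0

1.0


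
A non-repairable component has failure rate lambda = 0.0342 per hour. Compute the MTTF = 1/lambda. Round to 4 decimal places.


lambda = 0.0342
MTTF = 1 / 0.0342
MTTF = 29.2398

29.2398


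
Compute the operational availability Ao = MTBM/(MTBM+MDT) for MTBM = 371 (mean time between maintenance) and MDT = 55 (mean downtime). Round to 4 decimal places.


MTBM = 371
MDT = 55
MTBM + MDT = 426
Ao = 371 / 426
Ao = 0.8709

0.8709


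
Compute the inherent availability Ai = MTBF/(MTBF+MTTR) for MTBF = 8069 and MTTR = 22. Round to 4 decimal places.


MTBF = 8069
MTTR = 22
MTBF + MTTR = 8091
Ai = 8069 / 8091
Ai = 0.9973

0.9973


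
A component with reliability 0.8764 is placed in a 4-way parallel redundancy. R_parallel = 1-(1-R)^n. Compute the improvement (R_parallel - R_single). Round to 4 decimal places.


R_single = 0.8764, n = 4
1 - R_single = 0.1236
(1 - R_single)^n = 0.1236^4 = 0.0002
R_parallel = 1 - 0.0002 = 0.9998
Improvement = 0.9998 - 0.8764
Improvement = 0.1234

0.1234


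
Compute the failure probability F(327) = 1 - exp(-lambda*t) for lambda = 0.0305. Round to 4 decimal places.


lambda = 0.0305, t = 327
lambda * t = 9.9735
exp(-9.9735) = 0.0
F(t) = 1 - 0.0
F(t) = 1.0

1.0


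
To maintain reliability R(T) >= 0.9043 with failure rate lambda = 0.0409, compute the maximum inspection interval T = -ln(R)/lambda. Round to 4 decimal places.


R_target = 0.9043
lambda = 0.0409
-ln(0.9043) = 0.1006
T = 0.1006 / 0.0409
T = 2.4595

2.4595


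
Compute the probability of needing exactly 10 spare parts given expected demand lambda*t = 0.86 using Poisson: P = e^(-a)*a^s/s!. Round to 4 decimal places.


a = 0.86, s = 10
e^(-a) = e^(-0.86) = 0.4232
a^s = 0.86^10 = 0.2213
s! = 3628800
P = 0.4232 * 0.2213 / 3628800
P = 0.0

0.0


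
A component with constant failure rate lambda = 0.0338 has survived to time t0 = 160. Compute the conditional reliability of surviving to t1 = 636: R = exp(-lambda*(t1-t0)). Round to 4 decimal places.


lambda = 0.0338
t0 = 160, t1 = 636
t1 - t0 = 476
lambda * (t1-t0) = 0.0338 * 476 = 16.0888
R = exp(-16.0888)
R = 0.0

0.0


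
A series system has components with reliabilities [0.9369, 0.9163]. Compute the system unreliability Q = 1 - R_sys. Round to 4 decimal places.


Components: [0.9369, 0.9163]
After component 1: product = 0.9369
After component 2: product = 0.8585
R_sys = 0.8585
Q = 1 - 0.8585 = 0.1415

0.1415


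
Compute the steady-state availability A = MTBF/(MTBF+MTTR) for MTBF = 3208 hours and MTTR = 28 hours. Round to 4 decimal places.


MTBF = 3208
MTTR = 28
MTBF + MTTR = 3236
A = 3208 / 3236
A = 0.9913

0.9913


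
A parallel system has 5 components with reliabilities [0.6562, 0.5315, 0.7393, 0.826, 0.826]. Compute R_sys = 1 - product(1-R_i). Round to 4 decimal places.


Components: [0.6562, 0.5315, 0.7393, 0.826, 0.826]
(1 - 0.6562) = 0.3438, running product = 0.3438
(1 - 0.5315) = 0.4685, running product = 0.1611
(1 - 0.7393) = 0.2607, running product = 0.042
(1 - 0.826) = 0.174, running product = 0.0073
(1 - 0.826) = 0.174, running product = 0.0013
Product of (1-R_i) = 0.0013
R_sys = 1 - 0.0013 = 0.9987

0.9987


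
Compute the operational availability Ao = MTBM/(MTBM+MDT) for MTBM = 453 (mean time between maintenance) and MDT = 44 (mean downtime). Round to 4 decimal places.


MTBM = 453
MDT = 44
MTBM + MDT = 497
Ao = 453 / 497
Ao = 0.9115

0.9115


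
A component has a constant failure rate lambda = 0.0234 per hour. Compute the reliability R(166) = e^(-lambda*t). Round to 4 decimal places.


lambda = 0.0234
t = 166
lambda * t = 3.8844
R(t) = e^(-3.8844)
R(t) = 0.0206

0.0206


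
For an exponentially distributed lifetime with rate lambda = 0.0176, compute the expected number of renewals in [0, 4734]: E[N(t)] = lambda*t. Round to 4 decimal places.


lambda = 0.0176
t = 4734
E[N(t)] = lambda * t
E[N(t)] = 0.0176 * 4734
E[N(t)] = 83.3184

83.3184


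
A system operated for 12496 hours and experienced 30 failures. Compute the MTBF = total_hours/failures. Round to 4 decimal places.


total_hours = 12496
failures = 30
MTBF = 12496 / 30
MTBF = 416.5333

416.5333


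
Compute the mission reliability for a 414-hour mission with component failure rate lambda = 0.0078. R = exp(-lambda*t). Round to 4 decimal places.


lambda = 0.0078
mission_time = 414
lambda * t = 0.0078 * 414 = 3.2292
R = exp(-3.2292)
R = 0.0396

0.0396


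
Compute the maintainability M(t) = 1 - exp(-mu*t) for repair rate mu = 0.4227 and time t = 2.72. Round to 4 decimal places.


mu = 0.4227, t = 2.72
mu * t = 0.4227 * 2.72 = 1.1497
exp(-1.1497) = 0.3167
M(t) = 1 - 0.3167
M(t) = 0.6833

0.6833


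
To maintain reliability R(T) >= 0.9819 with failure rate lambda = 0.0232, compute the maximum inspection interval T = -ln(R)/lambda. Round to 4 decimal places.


R_target = 0.9819
lambda = 0.0232
-ln(0.9819) = 0.0183
T = 0.0183 / 0.0232
T = 0.7873

0.7873


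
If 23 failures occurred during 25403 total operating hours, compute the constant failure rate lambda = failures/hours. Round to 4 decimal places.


failures = 23
total_hours = 25403
lambda = 23 / 25403
lambda = 0.0009

0.0009


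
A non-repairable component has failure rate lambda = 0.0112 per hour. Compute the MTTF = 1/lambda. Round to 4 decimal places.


lambda = 0.0112
MTTF = 1 / 0.0112
MTTF = 89.2857

89.2857


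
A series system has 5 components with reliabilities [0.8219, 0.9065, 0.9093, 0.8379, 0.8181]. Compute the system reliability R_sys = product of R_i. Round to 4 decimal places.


Components: [0.8219, 0.9065, 0.9093, 0.8379, 0.8181]
After component 1 (R=0.8219): product = 0.8219
After component 2 (R=0.9065): product = 0.7451
After component 3 (R=0.9093): product = 0.6775
After component 4 (R=0.8379): product = 0.5677
After component 5 (R=0.8181): product = 0.4644
R_sys = 0.4644

0.4644


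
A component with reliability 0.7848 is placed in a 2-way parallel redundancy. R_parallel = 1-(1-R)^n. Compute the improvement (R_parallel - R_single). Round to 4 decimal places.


R_single = 0.7848, n = 2
1 - R_single = 0.2152
(1 - R_single)^n = 0.2152^2 = 0.0463
R_parallel = 1 - 0.0463 = 0.9537
Improvement = 0.9537 - 0.7848
Improvement = 0.1689

0.1689


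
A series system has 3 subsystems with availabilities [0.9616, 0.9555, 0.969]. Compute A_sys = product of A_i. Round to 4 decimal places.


Subsystems: [0.9616, 0.9555, 0.969]
After subsystem 1 (A=0.9616): product = 0.9616
After subsystem 2 (A=0.9555): product = 0.9188
After subsystem 3 (A=0.969): product = 0.8903
A_sys = 0.8903

0.8903


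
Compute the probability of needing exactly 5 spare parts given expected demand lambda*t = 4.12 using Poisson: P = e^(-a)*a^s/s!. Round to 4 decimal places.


a = 4.12, s = 5
e^(-a) = e^(-4.12) = 0.0162
a^s = 4.12^5 = 1187.0967
s! = 120
P = 0.0162 * 1187.0967 / 120
P = 0.1607

0.1607


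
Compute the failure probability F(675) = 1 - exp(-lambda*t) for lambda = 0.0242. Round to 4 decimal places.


lambda = 0.0242, t = 675
lambda * t = 16.335
exp(-16.335) = 0.0
F(t) = 1 - 0.0
F(t) = 1.0

1.0


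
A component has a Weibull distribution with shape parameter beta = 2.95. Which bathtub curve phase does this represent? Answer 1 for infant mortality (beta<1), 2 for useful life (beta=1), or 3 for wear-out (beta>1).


beta = 2.95
Compare beta to 1:
beta < 1 => infant mortality (phase 1)
beta = 1 => useful life (phase 2)
beta > 1 => wear-out (phase 3)
Since beta = 2.95, this is wear-out (increasing failure rate)
Phase = 3

3


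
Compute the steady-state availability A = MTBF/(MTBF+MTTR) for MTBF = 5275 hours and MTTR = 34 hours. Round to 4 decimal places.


MTBF = 5275
MTTR = 34
MTBF + MTTR = 5309
A = 5275 / 5309
A = 0.9936

0.9936


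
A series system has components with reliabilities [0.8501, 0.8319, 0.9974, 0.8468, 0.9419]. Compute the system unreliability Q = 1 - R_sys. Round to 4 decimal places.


Components: [0.8501, 0.8319, 0.9974, 0.8468, 0.9419]
After component 1: product = 0.8501
After component 2: product = 0.7072
After component 3: product = 0.7054
After component 4: product = 0.5973
After component 5: product = 0.5626
R_sys = 0.5626
Q = 1 - 0.5626 = 0.4374

0.4374


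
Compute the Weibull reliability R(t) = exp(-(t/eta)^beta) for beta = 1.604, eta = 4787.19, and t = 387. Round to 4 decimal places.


beta = 1.604, eta = 4787.19, t = 387
t/eta = 387 / 4787.19 = 0.0808
(t/eta)^beta = 0.0808^1.604 = 0.0177
R(t) = exp(-0.0177)
R(t) = 0.9825

0.9825


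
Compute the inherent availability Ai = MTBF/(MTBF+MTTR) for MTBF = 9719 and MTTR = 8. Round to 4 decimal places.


MTBF = 9719
MTTR = 8
MTBF + MTTR = 9727
Ai = 9719 / 9727
Ai = 0.9992

0.9992


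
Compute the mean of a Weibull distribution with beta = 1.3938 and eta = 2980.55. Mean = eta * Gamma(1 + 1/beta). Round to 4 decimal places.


beta = 1.3938, eta = 2980.55
1/beta = 0.7175
1 + 1/beta = 1.7175
Gamma(1.7175) = 0.9121
Mean = 2980.55 * 0.9121
Mean = 2718.4516

2718.4516


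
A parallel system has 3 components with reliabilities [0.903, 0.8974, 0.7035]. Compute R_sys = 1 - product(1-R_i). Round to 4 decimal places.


Components: [0.903, 0.8974, 0.7035]
(1 - 0.903) = 0.097, running product = 0.097
(1 - 0.8974) = 0.1026, running product = 0.01
(1 - 0.7035) = 0.2965, running product = 0.003
Product of (1-R_i) = 0.003
R_sys = 1 - 0.003 = 0.997

0.997


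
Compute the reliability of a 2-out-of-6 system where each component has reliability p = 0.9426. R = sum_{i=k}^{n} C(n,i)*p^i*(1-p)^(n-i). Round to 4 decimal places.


k = 2, n = 6, p = 0.9426
i=2: C(6,2)=15 * 0.9426^2 * 0.0574^4 = 0.0001
i=3: C(6,3)=20 * 0.9426^3 * 0.0574^3 = 0.0032
i=4: C(6,4)=15 * 0.9426^4 * 0.0574^2 = 0.039
i=5: C(6,5)=6 * 0.9426^5 * 0.0574^1 = 0.2563
i=6: C(6,6)=1 * 0.9426^6 * 0.0574^0 = 0.7014
R = sum of terms = 1.0

1.0


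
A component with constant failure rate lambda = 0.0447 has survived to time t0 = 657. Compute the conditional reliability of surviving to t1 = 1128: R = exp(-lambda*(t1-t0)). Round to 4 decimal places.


lambda = 0.0447
t0 = 657, t1 = 1128
t1 - t0 = 471
lambda * (t1-t0) = 0.0447 * 471 = 21.0537
R = exp(-21.0537)
R = 0.0

0.0


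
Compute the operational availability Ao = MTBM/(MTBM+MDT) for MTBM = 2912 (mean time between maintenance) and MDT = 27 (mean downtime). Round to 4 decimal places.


MTBM = 2912
MDT = 27
MTBM + MDT = 2939
Ao = 2912 / 2939
Ao = 0.9908

0.9908


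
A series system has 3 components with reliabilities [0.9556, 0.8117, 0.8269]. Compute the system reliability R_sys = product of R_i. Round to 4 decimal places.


Components: [0.9556, 0.8117, 0.8269]
After component 1 (R=0.9556): product = 0.9556
After component 2 (R=0.8117): product = 0.7757
After component 3 (R=0.8269): product = 0.6414
R_sys = 0.6414

0.6414


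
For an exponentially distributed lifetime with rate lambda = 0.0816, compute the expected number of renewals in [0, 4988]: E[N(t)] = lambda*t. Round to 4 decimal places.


lambda = 0.0816
t = 4988
E[N(t)] = lambda * t
E[N(t)] = 0.0816 * 4988
E[N(t)] = 407.0208

407.0208


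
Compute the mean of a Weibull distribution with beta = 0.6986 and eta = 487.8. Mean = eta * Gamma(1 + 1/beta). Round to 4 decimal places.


beta = 0.6986, eta = 487.8
1/beta = 1.4314
1 + 1/beta = 2.4314
Gamma(2.4314) = 1.2682
Mean = 487.8 * 1.2682
Mean = 618.6511

618.6511


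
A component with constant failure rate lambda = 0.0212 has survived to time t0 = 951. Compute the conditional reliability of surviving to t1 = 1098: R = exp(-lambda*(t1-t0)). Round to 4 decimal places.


lambda = 0.0212
t0 = 951, t1 = 1098
t1 - t0 = 147
lambda * (t1-t0) = 0.0212 * 147 = 3.1164
R = exp(-3.1164)
R = 0.0443

0.0443


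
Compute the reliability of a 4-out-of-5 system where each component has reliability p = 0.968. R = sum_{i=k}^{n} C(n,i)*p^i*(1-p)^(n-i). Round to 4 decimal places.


k = 4, n = 5, p = 0.968
i=4: C(5,4)=5 * 0.968^4 * 0.032^1 = 0.1405
i=5: C(5,5)=1 * 0.968^5 * 0.032^0 = 0.8499
R = sum of terms = 0.9904

0.9904


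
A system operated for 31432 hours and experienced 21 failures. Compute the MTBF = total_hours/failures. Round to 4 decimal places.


total_hours = 31432
failures = 21
MTBF = 31432 / 21
MTBF = 1496.7619

1496.7619


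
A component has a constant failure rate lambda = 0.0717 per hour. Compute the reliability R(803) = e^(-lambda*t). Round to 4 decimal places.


lambda = 0.0717
t = 803
lambda * t = 57.5751
R(t) = e^(-57.5751)
R(t) = 0.0

0.0


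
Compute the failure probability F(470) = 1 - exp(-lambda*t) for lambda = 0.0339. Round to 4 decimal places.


lambda = 0.0339, t = 470
lambda * t = 15.933
exp(-15.933) = 0.0
F(t) = 1 - 0.0
F(t) = 1.0

1.0


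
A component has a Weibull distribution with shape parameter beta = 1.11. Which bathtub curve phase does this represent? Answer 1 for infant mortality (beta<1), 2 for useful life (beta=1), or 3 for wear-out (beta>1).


beta = 1.11
Compare beta to 1:
beta < 1 => infant mortality (phase 1)
beta = 1 => useful life (phase 2)
beta > 1 => wear-out (phase 3)
Since beta = 1.11, this is wear-out (increasing failure rate)
Phase = 3

3


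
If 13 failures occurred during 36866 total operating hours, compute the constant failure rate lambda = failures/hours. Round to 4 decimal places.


failures = 13
total_hours = 36866
lambda = 13 / 36866
lambda = 0.0004

0.0004


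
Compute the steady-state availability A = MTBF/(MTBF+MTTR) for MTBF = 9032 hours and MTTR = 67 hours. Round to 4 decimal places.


MTBF = 9032
MTTR = 67
MTBF + MTTR = 9099
A = 9032 / 9099
A = 0.9926

0.9926
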